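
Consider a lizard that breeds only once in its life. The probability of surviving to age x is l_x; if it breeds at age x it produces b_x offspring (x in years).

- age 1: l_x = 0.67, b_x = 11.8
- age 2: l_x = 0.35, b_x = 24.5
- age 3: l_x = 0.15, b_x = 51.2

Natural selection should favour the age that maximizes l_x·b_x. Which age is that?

2

Expected offspring if breeding at age x = l_x × b_x:
  age 1: 0.67 × 11.8 = 7.906
  age 2: 0.35 × 24.5 = 8.575
  age 3: 0.15 × 51.2 = 7.680
Maximum at age 2 (8.575).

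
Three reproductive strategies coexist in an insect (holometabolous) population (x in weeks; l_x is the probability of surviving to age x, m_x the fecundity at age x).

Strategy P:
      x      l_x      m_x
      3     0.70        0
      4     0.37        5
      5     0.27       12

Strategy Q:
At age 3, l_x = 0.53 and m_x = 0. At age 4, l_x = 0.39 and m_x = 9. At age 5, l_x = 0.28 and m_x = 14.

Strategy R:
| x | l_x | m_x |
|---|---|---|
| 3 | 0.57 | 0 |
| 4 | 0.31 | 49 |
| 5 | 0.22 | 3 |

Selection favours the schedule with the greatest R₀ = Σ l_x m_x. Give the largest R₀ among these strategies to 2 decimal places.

15.85

Strategy P: R₀ = 0.70×0 + 0.37×5 + 0.27×12 = 5.0900
Strategy Q: R₀ = 0.53×0 + 0.39×9 + 0.28×14 = 7.4300
Strategy R: R₀ = 0.57×0 + 0.31×49 + 0.22×3 = 15.8500
Highest R₀: strategy R with 15.8500.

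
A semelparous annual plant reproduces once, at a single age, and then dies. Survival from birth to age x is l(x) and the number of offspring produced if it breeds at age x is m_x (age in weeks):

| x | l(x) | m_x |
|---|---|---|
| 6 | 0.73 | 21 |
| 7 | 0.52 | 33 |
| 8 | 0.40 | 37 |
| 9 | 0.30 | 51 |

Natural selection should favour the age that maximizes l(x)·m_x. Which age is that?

Expected offspring if breeding at age x = l(x) × m_x:
  age 6: 0.73 × 21 = 15.330
  age 7: 0.52 × 33 = 17.160
  age 8: 0.40 × 37 = 14.800
  age 9: 0.30 × 51 = 15.300
Maximum at age 7 (17.160).

7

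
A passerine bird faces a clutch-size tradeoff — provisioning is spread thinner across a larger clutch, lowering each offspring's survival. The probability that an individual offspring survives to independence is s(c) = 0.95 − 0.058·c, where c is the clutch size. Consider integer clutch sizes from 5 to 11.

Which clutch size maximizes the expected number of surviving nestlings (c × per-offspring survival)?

8

Expected surviving nestlings = c × s(c):
  c=5: 5 × 0.660 = 3.300
  c=6: 6 × 0.602 = 3.612
  c=7: 7 × 0.544 = 3.808
  c=8: 8 × 0.486 = 3.888
  c=9: 9 × 0.428 = 3.852
  c=10: 10 × 0.370 = 3.700
  c=11: 11 × 0.312 = 3.432
Maximum at c = 8 (3.888 surviving nestlings).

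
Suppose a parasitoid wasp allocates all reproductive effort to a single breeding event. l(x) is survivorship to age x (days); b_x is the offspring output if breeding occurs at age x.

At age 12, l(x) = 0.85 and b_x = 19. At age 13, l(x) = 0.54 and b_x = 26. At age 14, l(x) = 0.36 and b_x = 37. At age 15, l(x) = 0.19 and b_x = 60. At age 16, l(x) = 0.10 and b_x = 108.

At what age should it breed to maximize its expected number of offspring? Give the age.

12

Expected offspring if breeding at age x = l(x) × b_x:
  age 12: 0.85 × 19 = 16.150
  age 13: 0.54 × 26 = 14.040
  age 14: 0.36 × 37 = 13.320
  age 15: 0.19 × 60 = 11.400
  age 16: 0.10 × 108 = 10.800
Maximum at age 12 (16.150).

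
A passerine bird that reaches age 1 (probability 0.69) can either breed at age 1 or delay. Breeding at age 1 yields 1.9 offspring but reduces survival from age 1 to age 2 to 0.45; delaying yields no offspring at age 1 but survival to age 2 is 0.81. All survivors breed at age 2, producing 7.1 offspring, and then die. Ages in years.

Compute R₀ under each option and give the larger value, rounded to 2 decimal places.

breed at age 1: R₀ = 0.69 × (1.9 + 0.45 × 7.1) = 0.69 × 5.0950 = 3.5155
delay to age 2: R₀ = 0.69 × (0.81 × 7.1) = 0.69 × 5.7510 = 3.9682
Higher: delay to age 2 (3.9682).

3.97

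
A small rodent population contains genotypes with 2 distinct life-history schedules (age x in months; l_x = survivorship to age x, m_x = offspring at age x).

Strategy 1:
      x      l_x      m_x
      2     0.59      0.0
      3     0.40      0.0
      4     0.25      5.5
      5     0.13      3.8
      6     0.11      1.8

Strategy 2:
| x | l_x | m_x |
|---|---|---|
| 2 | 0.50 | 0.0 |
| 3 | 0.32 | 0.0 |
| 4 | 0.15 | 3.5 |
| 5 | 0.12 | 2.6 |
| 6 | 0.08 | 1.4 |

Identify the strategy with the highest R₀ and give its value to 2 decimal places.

2.07

Strategy 1: R₀ = 0.59×0.0 + 0.40×0.0 + 0.25×5.5 + 0.13×3.8 + 0.11×1.8 = 2.0670
Strategy 2: R₀ = 0.50×0.0 + 0.32×0.0 + 0.15×3.5 + 0.12×2.6 + 0.08×1.4 = 0.9490
Highest R₀: strategy 1 with 2.0670.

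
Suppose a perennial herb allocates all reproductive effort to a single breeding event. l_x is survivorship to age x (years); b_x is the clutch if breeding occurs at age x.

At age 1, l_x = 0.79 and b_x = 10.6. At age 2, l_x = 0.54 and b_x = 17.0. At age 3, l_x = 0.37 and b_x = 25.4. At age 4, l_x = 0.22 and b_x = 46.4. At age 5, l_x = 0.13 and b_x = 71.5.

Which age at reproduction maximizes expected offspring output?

Expected offspring if breeding at age x = l_x × b_x:
  age 1: 0.79 × 10.6 = 8.374
  age 2: 0.54 × 17.0 = 9.180
  age 3: 0.37 × 25.4 = 9.398
  age 4: 0.22 × 46.4 = 10.208
  age 5: 0.13 × 71.5 = 9.295
Maximum at age 4 (10.208).

4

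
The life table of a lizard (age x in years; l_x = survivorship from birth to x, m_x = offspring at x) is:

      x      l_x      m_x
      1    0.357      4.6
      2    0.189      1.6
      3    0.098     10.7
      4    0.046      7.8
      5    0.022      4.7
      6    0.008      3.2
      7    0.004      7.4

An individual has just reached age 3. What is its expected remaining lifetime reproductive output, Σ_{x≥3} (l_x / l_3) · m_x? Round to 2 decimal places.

l_3 = 0.098. Conditional survival from age 3 to x is l_x / l_3.
  x=3: (0.098/0.098) × 10.7 = 10.7000
  x=4: (0.046/0.098) × 7.8 = 3.6612
  x=5: (0.022/0.098) × 4.7 = 1.0551
  x=6: (0.008/0.098) × 3.2 = 0.2612
  x=7: (0.004/0.098) × 7.4 = 0.3020
Sum = 10.7000 + 3.6612 + 1.0551 + 0.2612 + 0.3020 = 15.9796

15.98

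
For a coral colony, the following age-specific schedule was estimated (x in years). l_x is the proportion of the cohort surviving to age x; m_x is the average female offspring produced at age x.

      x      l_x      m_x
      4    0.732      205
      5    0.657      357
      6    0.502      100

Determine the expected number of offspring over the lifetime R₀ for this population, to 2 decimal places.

R₀ = Σ l_x m_x:
  age 4: 0.732 × 205 = 150.0600
  age 5: 0.657 × 357 = 234.5490
  age 6: 0.502 × 100 = 50.2000
R₀ = 150.0600 + 234.5490 + 50.2000 = 434.8090

434.81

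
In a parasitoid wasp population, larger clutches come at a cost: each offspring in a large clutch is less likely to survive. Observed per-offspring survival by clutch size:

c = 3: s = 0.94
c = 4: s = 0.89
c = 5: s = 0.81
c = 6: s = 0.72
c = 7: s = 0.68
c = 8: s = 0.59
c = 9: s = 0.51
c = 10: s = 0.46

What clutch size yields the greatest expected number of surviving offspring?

7

Expected surviving offspring = c × s(c):
  c=3: 3 × 0.94 = 2.820
  c=4: 4 × 0.89 = 3.560
  c=5: 5 × 0.81 = 4.050
  c=6: 6 × 0.72 = 4.320
  c=7: 7 × 0.68 = 4.760
  c=8: 8 × 0.59 = 4.720
  c=9: 9 × 0.51 = 4.590
  c=10: 10 × 0.46 = 4.600
Maximum at c = 7 (4.760 surviving offspring).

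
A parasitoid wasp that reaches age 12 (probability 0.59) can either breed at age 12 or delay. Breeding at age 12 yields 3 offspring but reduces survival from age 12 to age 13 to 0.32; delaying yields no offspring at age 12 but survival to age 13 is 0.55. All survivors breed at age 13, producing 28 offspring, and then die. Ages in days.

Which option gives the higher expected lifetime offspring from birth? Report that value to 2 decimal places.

9.09

breed at age 12: R₀ = 0.59 × (3 + 0.32 × 28) = 0.59 × 11.9600 = 7.0564
delay to age 13: R₀ = 0.59 × (0.55 × 28) = 0.59 × 15.4000 = 9.0860
Higher: delay to age 13 (9.0860).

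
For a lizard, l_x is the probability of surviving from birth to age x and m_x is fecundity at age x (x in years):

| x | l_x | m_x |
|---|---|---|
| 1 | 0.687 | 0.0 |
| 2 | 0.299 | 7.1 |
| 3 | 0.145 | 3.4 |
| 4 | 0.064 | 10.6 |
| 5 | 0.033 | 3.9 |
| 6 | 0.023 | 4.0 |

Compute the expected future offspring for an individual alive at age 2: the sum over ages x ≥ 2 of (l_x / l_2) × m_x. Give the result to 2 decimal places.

11.76

l_2 = 0.299. Conditional survival from age 2 to x is l_x / l_2.
  x=2: (0.299/0.299) × 7.1 = 7.1000
  x=3: (0.145/0.299) × 3.4 = 1.6488
  x=4: (0.064/0.299) × 10.6 = 2.2689
  x=5: (0.033/0.299) × 3.9 = 0.4304
  x=6: (0.023/0.299) × 4.0 = 0.3077
Sum = 7.1000 + 1.6488 + 2.2689 + 0.4304 + 0.3077 = 11.7559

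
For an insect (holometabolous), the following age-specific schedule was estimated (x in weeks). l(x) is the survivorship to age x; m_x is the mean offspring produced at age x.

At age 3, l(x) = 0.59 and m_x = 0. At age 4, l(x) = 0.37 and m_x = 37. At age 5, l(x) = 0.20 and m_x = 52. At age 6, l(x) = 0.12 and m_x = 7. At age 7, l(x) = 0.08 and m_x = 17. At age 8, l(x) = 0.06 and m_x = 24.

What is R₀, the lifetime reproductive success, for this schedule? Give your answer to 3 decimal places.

27.730

R₀ = Σ l(x) m_x:
  age 3: 0.59 × 0 = 0.0000
  age 4: 0.37 × 37 = 13.6900
  age 5: 0.20 × 52 = 10.4000
  age 6: 0.12 × 7 = 0.8400
  age 7: 0.08 × 17 = 1.3600
  age 8: 0.06 × 24 = 1.4400
R₀ = 0.0000 + 13.6900 + 10.4000 + 0.8400 + 1.3600 + 1.4400 = 27.7300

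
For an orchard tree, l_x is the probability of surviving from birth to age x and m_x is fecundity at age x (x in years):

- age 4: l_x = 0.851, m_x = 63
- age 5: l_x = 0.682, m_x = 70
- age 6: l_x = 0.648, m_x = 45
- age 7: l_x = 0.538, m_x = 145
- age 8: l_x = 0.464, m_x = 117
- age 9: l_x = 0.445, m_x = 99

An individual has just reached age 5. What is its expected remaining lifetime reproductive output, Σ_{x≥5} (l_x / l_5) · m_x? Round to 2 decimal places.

l_5 = 0.682. Conditional survival from age 5 to x is l_x / l_5.
  x=5: (0.682/0.682) × 70 = 70.0000
  x=6: (0.648/0.682) × 45 = 42.7566
  x=7: (0.538/0.682) × 145 = 114.3842
  x=8: (0.464/0.682) × 117 = 79.6012
  x=9: (0.445/0.682) × 99 = 64.5968
Sum = 70.0000 + 42.7566 + 114.3842 + 79.6012 + 64.5968 = 371.3387

371.34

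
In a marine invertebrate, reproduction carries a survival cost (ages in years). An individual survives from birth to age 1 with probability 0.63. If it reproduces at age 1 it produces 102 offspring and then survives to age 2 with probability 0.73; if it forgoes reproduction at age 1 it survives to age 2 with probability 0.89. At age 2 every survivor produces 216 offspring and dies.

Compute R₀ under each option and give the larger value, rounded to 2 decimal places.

163.60

breed at age 1: R₀ = 0.63 × (102 + 0.73 × 216) = 0.63 × 259.6800 = 163.5984
delay to age 2: R₀ = 0.63 × (0.89 × 216) = 0.63 × 192.2400 = 121.1112
Higher: breed at age 1 (163.5984).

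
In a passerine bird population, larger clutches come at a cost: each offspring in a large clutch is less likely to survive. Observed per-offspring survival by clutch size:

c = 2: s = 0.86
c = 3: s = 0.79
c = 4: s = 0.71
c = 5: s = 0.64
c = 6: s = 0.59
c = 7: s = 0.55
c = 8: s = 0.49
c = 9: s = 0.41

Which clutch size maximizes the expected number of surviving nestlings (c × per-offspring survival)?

8

Expected surviving nestlings = c × s(c):
  c=2: 2 × 0.86 = 1.720
  c=3: 3 × 0.79 = 2.370
  c=4: 4 × 0.71 = 2.840
  c=5: 5 × 0.64 = 3.200
  c=6: 6 × 0.59 = 3.540
  c=7: 7 × 0.55 = 3.850
  c=8: 8 × 0.49 = 3.920
  c=9: 9 × 0.41 = 3.690
Maximum at c = 8 (3.920 surviving nestlings).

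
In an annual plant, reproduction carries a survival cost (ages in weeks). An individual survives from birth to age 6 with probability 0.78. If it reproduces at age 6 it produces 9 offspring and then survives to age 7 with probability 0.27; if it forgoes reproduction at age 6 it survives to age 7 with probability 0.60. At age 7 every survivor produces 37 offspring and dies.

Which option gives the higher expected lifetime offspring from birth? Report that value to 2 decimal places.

breed at age 6: R₀ = 0.78 × (9 + 0.27 × 37) = 0.78 × 18.9900 = 14.8122
delay to age 7: R₀ = 0.78 × (0.60 × 37) = 0.78 × 22.2000 = 17.3160
Higher: delay to age 7 (17.3160).

17.32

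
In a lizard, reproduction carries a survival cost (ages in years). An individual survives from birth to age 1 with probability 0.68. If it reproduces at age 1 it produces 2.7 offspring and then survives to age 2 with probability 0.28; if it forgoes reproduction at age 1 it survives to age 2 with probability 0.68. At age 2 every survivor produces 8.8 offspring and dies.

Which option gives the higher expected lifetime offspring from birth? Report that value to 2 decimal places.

breed at age 1: R₀ = 0.68 × (2.7 + 0.28 × 8.8) = 0.68 × 5.1640 = 3.5115
delay to age 2: R₀ = 0.68 × (0.68 × 8.8) = 0.68 × 5.9840 = 4.0691
Higher: delay to age 2 (4.0691).

4.07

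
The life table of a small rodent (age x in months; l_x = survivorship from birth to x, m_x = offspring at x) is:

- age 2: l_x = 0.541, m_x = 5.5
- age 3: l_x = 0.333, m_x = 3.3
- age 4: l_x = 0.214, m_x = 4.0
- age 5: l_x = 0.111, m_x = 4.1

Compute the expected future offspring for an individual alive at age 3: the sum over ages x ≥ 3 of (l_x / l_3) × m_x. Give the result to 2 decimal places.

l_3 = 0.333. Conditional survival from age 3 to x is l_x / l_3.
  x=3: (0.333/0.333) × 3.3 = 3.3000
  x=4: (0.214/0.333) × 4.0 = 2.5706
  x=5: (0.111/0.333) × 4.1 = 1.3667
Sum = 3.3000 + 2.5706 + 1.3667 = 7.2372

7.24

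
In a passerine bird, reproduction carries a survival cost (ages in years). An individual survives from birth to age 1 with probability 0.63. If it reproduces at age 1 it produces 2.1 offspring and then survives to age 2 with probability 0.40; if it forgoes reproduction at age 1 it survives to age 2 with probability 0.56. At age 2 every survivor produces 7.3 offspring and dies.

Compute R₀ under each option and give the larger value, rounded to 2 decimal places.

breed at age 1: R₀ = 0.63 × (2.1 + 0.40 × 7.3) = 0.63 × 5.0200 = 3.1626
delay to age 2: R₀ = 0.63 × (0.56 × 7.3) = 0.63 × 4.0880 = 2.5754
Higher: breed at age 1 (3.1626).

3.16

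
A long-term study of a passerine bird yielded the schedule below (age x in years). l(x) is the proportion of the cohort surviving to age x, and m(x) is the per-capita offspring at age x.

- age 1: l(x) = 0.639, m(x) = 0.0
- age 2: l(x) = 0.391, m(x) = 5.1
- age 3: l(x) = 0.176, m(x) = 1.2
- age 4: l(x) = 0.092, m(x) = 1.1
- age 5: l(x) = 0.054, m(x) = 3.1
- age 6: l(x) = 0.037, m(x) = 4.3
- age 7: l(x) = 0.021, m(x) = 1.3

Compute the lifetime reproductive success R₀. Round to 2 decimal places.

2.66

R₀ = Σ l(x) m(x):
  age 1: 0.639 × 0.0 = 0.0000
  age 2: 0.391 × 5.1 = 1.9941
  age 3: 0.176 × 1.2 = 0.2112
  age 4: 0.092 × 1.1 = 0.1012
  age 5: 0.054 × 3.1 = 0.1674
  age 6: 0.037 × 4.3 = 0.1591
  age 7: 0.021 × 1.3 = 0.0273
R₀ = 0.0000 + 1.9941 + 0.2112 + 0.1012 + 0.1674 + 0.1591 + 0.0273 = 2.6603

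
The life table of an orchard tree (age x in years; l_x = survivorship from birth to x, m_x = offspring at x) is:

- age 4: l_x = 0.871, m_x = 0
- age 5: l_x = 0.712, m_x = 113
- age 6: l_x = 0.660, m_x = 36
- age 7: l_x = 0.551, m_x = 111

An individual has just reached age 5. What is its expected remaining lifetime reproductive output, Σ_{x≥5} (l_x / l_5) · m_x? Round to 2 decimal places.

232.27

l_5 = 0.712. Conditional survival from age 5 to x is l_x / l_5.
  x=5: (0.712/0.712) × 113 = 113.0000
  x=6: (0.660/0.712) × 36 = 33.3708
  x=7: (0.551/0.712) × 111 = 85.9003
Sum = 113.0000 + 33.3708 + 85.9003 = 232.2711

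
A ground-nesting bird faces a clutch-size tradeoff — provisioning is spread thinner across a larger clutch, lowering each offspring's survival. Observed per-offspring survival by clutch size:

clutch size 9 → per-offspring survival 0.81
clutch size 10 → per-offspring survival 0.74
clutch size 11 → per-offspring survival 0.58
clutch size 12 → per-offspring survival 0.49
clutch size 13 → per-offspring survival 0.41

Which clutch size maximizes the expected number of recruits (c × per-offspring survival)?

10

Expected recruits = c × s(c):
  c=9: 9 × 0.81 = 7.290
  c=10: 10 × 0.74 = 7.400
  c=11: 11 × 0.58 = 6.380
  c=12: 12 × 0.49 = 5.880
  c=13: 13 × 0.41 = 5.330
Maximum at c = 10 (7.400 recruits).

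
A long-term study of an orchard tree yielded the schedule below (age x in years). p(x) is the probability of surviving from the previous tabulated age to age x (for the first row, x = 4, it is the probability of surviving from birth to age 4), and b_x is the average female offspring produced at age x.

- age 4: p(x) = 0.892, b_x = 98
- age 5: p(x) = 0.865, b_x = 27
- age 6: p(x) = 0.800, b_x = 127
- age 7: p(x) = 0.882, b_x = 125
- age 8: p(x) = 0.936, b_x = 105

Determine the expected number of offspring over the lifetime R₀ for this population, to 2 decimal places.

Survivorship from birth: l_x = p_4·p_5·…·p_x.
  l_4 = 0.89200
  l_5 = 0.77158
  l_6 = 0.61726
  l_7 = 0.54443
  l_8 = 0.50958
R₀ = Σ l_x b_x:
  age 4: 0.89200 × 98 = 87.4160
  age 5: 0.77158 × 27 = 20.8327
  age 6: 0.61726 × 127 = 78.3920
  age 7: 0.54443 × 125 = 68.0537
  age 8: 0.50958 × 105 = 53.5059
R₀ = 87.4160 + 20.8327 + 78.3920 + 68.0537 + 53.5059 = 308.2003

308.20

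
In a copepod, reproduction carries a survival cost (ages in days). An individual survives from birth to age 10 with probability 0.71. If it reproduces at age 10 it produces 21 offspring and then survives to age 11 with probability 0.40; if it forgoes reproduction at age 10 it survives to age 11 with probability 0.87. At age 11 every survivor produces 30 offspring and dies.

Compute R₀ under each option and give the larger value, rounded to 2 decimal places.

23.43

breed at age 10: R₀ = 0.71 × (21 + 0.40 × 30) = 0.71 × 33.0000 = 23.4300
delay to age 11: R₀ = 0.71 × (0.87 × 30) = 0.71 × 26.1000 = 18.5310
Higher: breed at age 10 (23.4300).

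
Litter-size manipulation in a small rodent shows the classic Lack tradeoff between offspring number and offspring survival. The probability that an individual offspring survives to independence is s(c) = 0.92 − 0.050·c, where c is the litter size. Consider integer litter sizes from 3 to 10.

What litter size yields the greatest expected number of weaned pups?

9

Expected weaned pups = c × s(c):
  c=3: 3 × 0.770 = 2.310
  c=4: 4 × 0.720 = 2.880
  c=5: 5 × 0.670 = 3.350
  c=6: 6 × 0.620 = 3.720
  c=7: 7 × 0.570 = 3.990
  c=8: 8 × 0.520 = 4.160
  c=9: 9 × 0.470 = 4.230
  c=10: 10 × 0.420 = 4.200
Maximum at c = 9 (4.230 weaned pups).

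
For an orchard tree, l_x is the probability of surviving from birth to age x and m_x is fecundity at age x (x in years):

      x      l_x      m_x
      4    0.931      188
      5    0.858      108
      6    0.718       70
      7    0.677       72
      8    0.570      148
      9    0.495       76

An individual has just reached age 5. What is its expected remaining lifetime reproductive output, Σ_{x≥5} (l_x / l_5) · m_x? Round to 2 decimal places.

l_5 = 0.858. Conditional survival from age 5 to x is l_x / l_5.
  x=5: (0.858/0.858) × 108 = 108.0000
  x=6: (0.718/0.858) × 70 = 58.5781
  x=7: (0.677/0.858) × 72 = 56.8112
  x=8: (0.570/0.858) × 148 = 98.3217
  x=9: (0.495/0.858) × 76 = 43.8462
Sum = 108.0000 + 58.5781 + 56.8112 + 98.3217 + 43.8462 = 365.5571

365.56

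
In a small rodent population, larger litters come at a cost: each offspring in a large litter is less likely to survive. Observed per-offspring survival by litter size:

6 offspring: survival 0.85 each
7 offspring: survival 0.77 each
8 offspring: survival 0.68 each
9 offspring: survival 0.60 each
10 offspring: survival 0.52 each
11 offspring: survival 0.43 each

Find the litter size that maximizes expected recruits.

8

Expected recruits = c × s(c):
  c=6: 6 × 0.85 = 5.100
  c=7: 7 × 0.77 = 5.390
  c=8: 8 × 0.68 = 5.440
  c=9: 9 × 0.60 = 5.400
  c=10: 10 × 0.52 = 5.200
  c=11: 11 × 0.43 = 4.730
Maximum at c = 8 (5.440 recruits).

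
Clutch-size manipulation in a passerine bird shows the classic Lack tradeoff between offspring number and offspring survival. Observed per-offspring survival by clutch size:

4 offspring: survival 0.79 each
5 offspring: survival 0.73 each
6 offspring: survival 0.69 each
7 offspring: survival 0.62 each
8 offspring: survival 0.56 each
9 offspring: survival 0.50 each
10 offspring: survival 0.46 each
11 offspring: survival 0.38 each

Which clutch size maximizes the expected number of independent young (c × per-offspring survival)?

10

Expected independent young = c × s(c):
  c=4: 4 × 0.79 = 3.160
  c=5: 5 × 0.73 = 3.650
  c=6: 6 × 0.69 = 4.140
  c=7: 7 × 0.62 = 4.340
  c=8: 8 × 0.56 = 4.480
  c=9: 9 × 0.50 = 4.500
  c=10: 10 × 0.46 = 4.600
  c=11: 11 × 0.38 = 4.180
Maximum at c = 10 (4.600 independent young).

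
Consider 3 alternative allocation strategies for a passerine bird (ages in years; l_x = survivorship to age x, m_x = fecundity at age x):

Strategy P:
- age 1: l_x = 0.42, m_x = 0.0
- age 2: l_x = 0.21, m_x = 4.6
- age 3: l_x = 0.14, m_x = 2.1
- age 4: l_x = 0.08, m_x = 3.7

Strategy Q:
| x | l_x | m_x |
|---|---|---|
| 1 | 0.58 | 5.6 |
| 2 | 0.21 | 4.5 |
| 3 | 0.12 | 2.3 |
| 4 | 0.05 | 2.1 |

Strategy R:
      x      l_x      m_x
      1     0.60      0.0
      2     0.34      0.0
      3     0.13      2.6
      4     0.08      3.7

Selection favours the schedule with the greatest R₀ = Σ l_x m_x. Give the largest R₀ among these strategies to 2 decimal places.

Strategy P: R₀ = 0.42×0.0 + 0.21×4.6 + 0.14×2.1 + 0.08×3.7 = 1.5560
Strategy Q: R₀ = 0.58×5.6 + 0.21×4.5 + 0.12×2.3 + 0.05×2.1 = 4.5740
Strategy R: R₀ = 0.60×0.0 + 0.34×0.0 + 0.13×2.6 + 0.08×3.7 = 0.6340
Highest R₀: strategy Q with 4.5740.

4.57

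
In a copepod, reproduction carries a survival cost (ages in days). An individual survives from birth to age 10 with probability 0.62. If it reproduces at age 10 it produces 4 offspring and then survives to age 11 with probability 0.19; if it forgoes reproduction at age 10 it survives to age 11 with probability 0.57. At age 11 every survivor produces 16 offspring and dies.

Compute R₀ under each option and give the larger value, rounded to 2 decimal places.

breed at age 10: R₀ = 0.62 × (4 + 0.19 × 16) = 0.62 × 7.0400 = 4.3648
delay to age 11: R₀ = 0.62 × (0.57 × 16) = 0.62 × 9.1200 = 5.6544
Higher: delay to age 11 (5.6544).

5.65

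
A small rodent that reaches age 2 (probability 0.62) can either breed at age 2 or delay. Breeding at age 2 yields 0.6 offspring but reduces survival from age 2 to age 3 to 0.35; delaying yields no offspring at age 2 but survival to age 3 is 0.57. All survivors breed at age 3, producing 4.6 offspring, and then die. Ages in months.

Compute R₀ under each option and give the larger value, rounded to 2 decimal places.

1.63

breed at age 2: R₀ = 0.62 × (0.6 + 0.35 × 4.6) = 0.62 × 2.2100 = 1.3702
delay to age 3: R₀ = 0.62 × (0.57 × 4.6) = 0.62 × 2.6220 = 1.6256
Higher: delay to age 3 (1.6256).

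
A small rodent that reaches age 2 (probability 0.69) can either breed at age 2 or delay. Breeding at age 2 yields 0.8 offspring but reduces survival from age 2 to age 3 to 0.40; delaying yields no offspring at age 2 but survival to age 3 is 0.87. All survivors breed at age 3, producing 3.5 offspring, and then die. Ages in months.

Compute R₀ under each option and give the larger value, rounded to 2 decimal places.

2.10

breed at age 2: R₀ = 0.69 × (0.8 + 0.40 × 3.5) = 0.69 × 2.2000 = 1.5180
delay to age 3: R₀ = 0.69 × (0.87 × 3.5) = 0.69 × 3.0450 = 2.1010
Higher: delay to age 3 (2.1010).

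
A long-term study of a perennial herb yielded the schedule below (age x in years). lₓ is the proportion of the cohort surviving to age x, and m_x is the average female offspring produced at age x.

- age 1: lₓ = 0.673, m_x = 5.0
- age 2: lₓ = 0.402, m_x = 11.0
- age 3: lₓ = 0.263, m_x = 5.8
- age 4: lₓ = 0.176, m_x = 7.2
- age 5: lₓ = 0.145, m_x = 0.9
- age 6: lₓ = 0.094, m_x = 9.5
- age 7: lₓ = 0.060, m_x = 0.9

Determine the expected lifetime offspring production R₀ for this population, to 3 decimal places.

11.657

R₀ = Σ lₓ m_x:
  age 1: 0.673 × 5.0 = 3.3650
  age 2: 0.402 × 11.0 = 4.4220
  age 3: 0.263 × 5.8 = 1.5254
  age 4: 0.176 × 7.2 = 1.2672
  age 5: 0.145 × 0.9 = 0.1305
  age 6: 0.094 × 9.5 = 0.8930
  age 7: 0.060 × 0.9 = 0.0540
R₀ = 3.3650 + 4.4220 + 1.5254 + 1.2672 + 0.1305 + 0.8930 + 0.0540 = 11.6571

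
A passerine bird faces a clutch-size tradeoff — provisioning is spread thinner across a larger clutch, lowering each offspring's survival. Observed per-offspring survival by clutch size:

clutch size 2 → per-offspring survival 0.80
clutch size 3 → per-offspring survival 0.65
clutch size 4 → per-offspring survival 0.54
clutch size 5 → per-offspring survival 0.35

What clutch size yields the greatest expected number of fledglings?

4

Expected fledglings = c × s(c):
  c=2: 2 × 0.80 = 1.600
  c=3: 3 × 0.65 = 1.950
  c=4: 4 × 0.54 = 2.160
  c=5: 5 × 0.35 = 1.750
Maximum at c = 4 (2.160 fledglings).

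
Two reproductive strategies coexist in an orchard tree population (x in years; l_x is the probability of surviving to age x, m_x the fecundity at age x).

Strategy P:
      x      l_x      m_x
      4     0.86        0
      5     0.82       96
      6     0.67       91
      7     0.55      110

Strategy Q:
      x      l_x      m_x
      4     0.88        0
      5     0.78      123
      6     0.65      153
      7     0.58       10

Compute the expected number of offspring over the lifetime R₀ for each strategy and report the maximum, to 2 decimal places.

201.19

Strategy P: R₀ = 0.86×0 + 0.82×96 + 0.67×91 + 0.55×110 = 200.1900
Strategy Q: R₀ = 0.88×0 + 0.78×123 + 0.65×153 + 0.58×10 = 201.1900
Highest R₀: strategy Q with 201.1900.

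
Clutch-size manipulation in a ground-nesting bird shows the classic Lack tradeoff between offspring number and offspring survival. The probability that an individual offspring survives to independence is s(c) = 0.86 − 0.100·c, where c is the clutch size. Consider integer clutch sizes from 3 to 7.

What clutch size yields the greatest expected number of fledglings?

Expected fledglings = c × s(c):
  c=3: 3 × 0.560 = 1.680
  c=4: 4 × 0.460 = 1.840
  c=5: 5 × 0.360 = 1.800
  c=6: 6 × 0.260 = 1.560
  c=7: 7 × 0.160 = 1.120
Maximum at c = 4 (1.840 fledglings).

4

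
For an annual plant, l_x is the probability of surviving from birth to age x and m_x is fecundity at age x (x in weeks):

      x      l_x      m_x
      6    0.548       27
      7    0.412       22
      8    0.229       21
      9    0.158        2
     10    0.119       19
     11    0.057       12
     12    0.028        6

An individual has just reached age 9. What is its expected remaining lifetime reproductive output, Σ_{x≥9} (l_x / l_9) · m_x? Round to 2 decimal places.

l_9 = 0.158. Conditional survival from age 9 to x is l_x / l_9.
  x=9: (0.158/0.158) × 2 = 2.0000
  x=10: (0.119/0.158) × 19 = 14.3101
  x=11: (0.057/0.158) × 12 = 4.3291
  x=12: (0.028/0.158) × 6 = 1.0633
Sum = 2.0000 + 14.3101 + 4.3291 + 1.0633 = 21.7025

21.70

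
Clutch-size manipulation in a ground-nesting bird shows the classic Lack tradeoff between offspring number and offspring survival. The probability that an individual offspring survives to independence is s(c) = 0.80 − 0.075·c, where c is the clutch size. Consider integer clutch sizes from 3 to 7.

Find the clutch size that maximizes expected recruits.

5

Expected recruits = c × s(c):
  c=3: 3 × 0.575 = 1.725
  c=4: 4 × 0.500 = 2.000
  c=5: 5 × 0.425 = 2.125
  c=6: 6 × 0.350 = 2.100
  c=7: 7 × 0.275 = 1.925
Maximum at c = 5 (2.125 recruits).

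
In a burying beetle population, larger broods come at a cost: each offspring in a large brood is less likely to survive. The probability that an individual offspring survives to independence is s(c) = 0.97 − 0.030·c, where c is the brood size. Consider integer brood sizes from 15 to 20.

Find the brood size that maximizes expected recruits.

16

Expected recruits = c × s(c):
  c=15: 15 × 0.520 = 7.800
  c=16: 16 × 0.490 = 7.840
  c=17: 17 × 0.460 = 7.820
  c=18: 18 × 0.430 = 7.740
  c=19: 19 × 0.400 = 7.600
  c=20: 20 × 0.370 = 7.400
Maximum at c = 16 (7.840 recruits).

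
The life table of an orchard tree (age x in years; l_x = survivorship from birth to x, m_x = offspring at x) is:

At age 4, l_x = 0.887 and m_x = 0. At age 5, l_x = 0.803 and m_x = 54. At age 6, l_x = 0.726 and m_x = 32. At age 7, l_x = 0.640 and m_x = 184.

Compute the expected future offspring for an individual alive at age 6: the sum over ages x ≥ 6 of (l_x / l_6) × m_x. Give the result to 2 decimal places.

194.20

l_6 = 0.726. Conditional survival from age 6 to x is l_x / l_6.
  x=6: (0.726/0.726) × 32 = 32.0000
  x=7: (0.640/0.726) × 184 = 162.2039
Sum = 32.0000 + 162.2039 = 194.2039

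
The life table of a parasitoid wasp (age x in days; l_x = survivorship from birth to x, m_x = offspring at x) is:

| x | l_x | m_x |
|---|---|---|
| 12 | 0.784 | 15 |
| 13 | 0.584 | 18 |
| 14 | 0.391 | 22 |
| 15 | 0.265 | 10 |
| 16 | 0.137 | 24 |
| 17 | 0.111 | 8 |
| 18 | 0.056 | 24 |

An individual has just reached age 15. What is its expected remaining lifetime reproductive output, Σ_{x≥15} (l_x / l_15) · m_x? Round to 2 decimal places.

l_15 = 0.265. Conditional survival from age 15 to x is l_x / l_15.
  x=15: (0.265/0.265) × 10 = 10.0000
  x=16: (0.137/0.265) × 24 = 12.4075
  x=17: (0.111/0.265) × 8 = 3.3509
  x=18: (0.056/0.265) × 24 = 5.0717
Sum = 10.0000 + 12.4075 + 3.3509 + 5.0717 = 30.8302

30.83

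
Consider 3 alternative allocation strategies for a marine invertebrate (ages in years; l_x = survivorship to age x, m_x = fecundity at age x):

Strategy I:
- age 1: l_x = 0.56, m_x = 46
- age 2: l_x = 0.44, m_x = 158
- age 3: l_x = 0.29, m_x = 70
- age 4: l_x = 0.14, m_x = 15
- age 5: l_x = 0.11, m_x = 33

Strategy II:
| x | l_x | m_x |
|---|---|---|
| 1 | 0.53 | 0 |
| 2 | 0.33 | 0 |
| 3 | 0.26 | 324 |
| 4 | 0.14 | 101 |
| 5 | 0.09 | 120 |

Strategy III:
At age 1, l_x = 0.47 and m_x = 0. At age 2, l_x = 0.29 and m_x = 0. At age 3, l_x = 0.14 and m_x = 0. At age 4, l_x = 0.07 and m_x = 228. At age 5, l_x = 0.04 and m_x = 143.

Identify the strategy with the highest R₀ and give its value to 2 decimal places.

Strategy I: R₀ = 0.56×46 + 0.44×158 + 0.29×70 + 0.14×15 + 0.11×33 = 121.3100
Strategy II: R₀ = 0.53×0 + 0.33×0 + 0.26×324 + 0.14×101 + 0.09×120 = 109.1800
Strategy III: R₀ = 0.47×0 + 0.29×0 + 0.14×0 + 0.07×228 + 0.04×143 = 21.6800
Highest R₀: strategy I with 121.3100.

121.31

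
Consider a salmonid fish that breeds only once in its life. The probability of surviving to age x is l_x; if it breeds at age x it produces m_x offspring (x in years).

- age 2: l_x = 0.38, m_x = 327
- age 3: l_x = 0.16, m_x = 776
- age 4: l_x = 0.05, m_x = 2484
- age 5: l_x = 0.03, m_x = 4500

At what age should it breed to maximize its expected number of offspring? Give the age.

5

Expected offspring if breeding at age x = l_x × m_x:
  age 2: 0.38 × 327 = 124.260
  age 3: 0.16 × 776 = 124.160
  age 4: 0.05 × 2484 = 124.200
  age 5: 0.03 × 4500 = 135.000
Maximum at age 5 (135.000).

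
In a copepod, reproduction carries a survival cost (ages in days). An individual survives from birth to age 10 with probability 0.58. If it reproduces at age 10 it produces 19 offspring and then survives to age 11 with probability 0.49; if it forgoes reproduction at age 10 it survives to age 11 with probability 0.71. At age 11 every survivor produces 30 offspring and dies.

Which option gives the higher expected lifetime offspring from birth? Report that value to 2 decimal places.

breed at age 10: R₀ = 0.58 × (19 + 0.49 × 30) = 0.58 × 33.7000 = 19.5460
delay to age 11: R₀ = 0.58 × (0.71 × 30) = 0.58 × 21.3000 = 12.3540
Higher: breed at age 10 (19.5460).

19.55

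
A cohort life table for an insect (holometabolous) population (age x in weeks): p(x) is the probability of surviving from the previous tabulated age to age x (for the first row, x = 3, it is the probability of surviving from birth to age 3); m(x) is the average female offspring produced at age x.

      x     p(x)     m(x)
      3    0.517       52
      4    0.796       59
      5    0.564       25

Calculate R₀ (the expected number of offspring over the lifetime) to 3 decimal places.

56.967

Survivorship from birth: l_x = p_3·p_4·…·p_x.
  l_3 = 0.51700
  l_4 = 0.41153
  l_5 = 0.23210
R₀ = Σ l_x m(x):
  age 3: 0.51700 × 52 = 26.8840
  age 4: 0.41153 × 59 = 24.2803
  age 5: 0.23210 × 25 = 5.8025
R₀ = 26.8840 + 24.2803 + 5.8025 = 56.9668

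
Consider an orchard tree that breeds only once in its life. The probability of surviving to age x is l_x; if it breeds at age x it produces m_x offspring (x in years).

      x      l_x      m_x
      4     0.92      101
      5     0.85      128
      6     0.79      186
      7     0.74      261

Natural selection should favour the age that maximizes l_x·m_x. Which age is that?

Expected offspring if breeding at age x = l_x × m_x:
  age 4: 0.92 × 101 = 92.920
  age 5: 0.85 × 128 = 108.800
  age 6: 0.79 × 186 = 146.940
  age 7: 0.74 × 261 = 193.140
Maximum at age 7 (193.140).

7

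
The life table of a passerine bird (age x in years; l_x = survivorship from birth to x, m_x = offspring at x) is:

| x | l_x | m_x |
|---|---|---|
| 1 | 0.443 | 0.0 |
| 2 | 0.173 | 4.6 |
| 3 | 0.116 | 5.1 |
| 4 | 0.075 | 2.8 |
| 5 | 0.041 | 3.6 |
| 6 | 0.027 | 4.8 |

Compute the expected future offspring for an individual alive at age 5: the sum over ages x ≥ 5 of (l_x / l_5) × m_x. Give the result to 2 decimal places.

l_5 = 0.041. Conditional survival from age 5 to x is l_x / l_5.
  x=5: (0.041/0.041) × 3.6 = 3.6000
  x=6: (0.027/0.041) × 4.8 = 3.1610
Sum = 3.6000 + 3.1610 = 6.7610

6.76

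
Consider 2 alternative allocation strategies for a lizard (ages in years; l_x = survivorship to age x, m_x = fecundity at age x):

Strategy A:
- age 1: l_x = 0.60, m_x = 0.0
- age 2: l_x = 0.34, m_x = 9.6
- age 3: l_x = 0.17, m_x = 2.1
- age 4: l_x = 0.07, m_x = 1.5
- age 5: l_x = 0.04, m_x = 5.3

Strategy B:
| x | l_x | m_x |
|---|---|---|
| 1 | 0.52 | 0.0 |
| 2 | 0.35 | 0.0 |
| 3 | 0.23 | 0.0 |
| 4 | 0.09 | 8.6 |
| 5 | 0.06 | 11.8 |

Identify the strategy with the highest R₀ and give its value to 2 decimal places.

Strategy A: R₀ = 0.60×0.0 + 0.34×9.6 + 0.17×2.1 + 0.07×1.5 + 0.04×5.3 = 3.9380
Strategy B: R₀ = 0.52×0.0 + 0.35×0.0 + 0.23×0.0 + 0.09×8.6 + 0.06×11.8 = 1.4820
Highest R₀: strategy A with 3.9380.

3.94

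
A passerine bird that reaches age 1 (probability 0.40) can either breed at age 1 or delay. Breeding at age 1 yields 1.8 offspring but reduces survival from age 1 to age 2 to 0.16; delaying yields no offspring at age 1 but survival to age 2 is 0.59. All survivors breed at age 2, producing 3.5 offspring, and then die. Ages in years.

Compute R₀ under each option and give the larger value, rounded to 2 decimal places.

breed at age 1: R₀ = 0.40 × (1.8 + 0.16 × 3.5) = 0.40 × 2.3600 = 0.9440
delay to age 2: R₀ = 0.40 × (0.59 × 3.5) = 0.40 × 2.0650 = 0.8260
Higher: breed at age 1 (0.9440).

0.94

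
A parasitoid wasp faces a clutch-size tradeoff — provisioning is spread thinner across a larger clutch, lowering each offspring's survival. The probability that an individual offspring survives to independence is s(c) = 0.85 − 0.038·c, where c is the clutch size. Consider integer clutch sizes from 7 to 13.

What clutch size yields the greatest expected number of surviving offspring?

Expected surviving offspring = c × s(c):
  c=7: 7 × 0.584 = 4.088
  c=8: 8 × 0.546 = 4.368
  c=9: 9 × 0.508 = 4.572
  c=10: 10 × 0.470 = 4.700
  c=11: 11 × 0.432 = 4.752
  c=12: 12 × 0.394 = 4.728
  c=13: 13 × 0.356 = 4.628
Maximum at c = 11 (4.752 surviving offspring).

11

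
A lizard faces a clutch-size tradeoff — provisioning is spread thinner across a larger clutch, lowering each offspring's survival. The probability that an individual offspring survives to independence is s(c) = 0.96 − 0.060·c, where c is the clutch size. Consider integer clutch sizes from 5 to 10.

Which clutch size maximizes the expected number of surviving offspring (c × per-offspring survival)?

8

Expected surviving offspring = c × s(c):
  c=5: 5 × 0.660 = 3.300
  c=6: 6 × 0.600 = 3.600
  c=7: 7 × 0.540 = 3.780
  c=8: 8 × 0.480 = 3.840
  c=9: 9 × 0.420 = 3.780
  c=10: 10 × 0.360 = 3.600
Maximum at c = 8 (3.840 surviving offspring).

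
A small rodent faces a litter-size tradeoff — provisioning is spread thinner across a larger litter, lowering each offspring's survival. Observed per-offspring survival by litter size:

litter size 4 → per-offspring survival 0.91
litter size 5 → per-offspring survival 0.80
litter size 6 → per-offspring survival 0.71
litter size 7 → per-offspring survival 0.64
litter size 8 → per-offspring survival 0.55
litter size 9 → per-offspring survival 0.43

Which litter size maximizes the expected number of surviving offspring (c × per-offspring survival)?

Expected surviving offspring = c × s(c):
  c=4: 4 × 0.91 = 3.640
  c=5: 5 × 0.80 = 4.000
  c=6: 6 × 0.71 = 4.260
  c=7: 7 × 0.64 = 4.480
  c=8: 8 × 0.55 = 4.400
  c=9: 9 × 0.43 = 3.870
Maximum at c = 7 (4.480 surviving offspring).

7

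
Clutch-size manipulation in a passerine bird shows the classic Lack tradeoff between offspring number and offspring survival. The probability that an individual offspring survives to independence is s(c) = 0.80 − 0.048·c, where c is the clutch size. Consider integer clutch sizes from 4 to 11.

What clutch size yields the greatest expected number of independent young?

Expected independent young = c × s(c):
  c=4: 4 × 0.608 = 2.432
  c=5: 5 × 0.560 = 2.800
  c=6: 6 × 0.512 = 3.072
  c=7: 7 × 0.464 = 3.248
  c=8: 8 × 0.416 = 3.328
  c=9: 9 × 0.368 = 3.312
  c=10: 10 × 0.320 = 3.200
  c=11: 11 × 0.272 = 2.992
Maximum at c = 8 (3.328 independent young).

8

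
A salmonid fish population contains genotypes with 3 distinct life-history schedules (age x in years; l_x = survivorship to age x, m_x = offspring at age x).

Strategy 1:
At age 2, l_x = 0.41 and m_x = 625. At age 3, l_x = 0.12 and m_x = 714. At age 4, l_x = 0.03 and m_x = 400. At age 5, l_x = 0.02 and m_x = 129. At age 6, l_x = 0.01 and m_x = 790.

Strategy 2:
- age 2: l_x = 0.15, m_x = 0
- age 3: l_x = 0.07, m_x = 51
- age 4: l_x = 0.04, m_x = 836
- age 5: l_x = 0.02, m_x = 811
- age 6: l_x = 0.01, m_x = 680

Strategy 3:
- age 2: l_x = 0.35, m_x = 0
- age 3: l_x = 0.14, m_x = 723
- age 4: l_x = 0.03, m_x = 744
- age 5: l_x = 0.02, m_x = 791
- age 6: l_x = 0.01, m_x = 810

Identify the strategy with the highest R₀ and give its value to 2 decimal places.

364.41

Strategy 1: R₀ = 0.41×625 + 0.12×714 + 0.03×400 + 0.02×129 + 0.01×790 = 364.4100
Strategy 2: R₀ = 0.15×0 + 0.07×51 + 0.04×836 + 0.02×811 + 0.01×680 = 60.0300
Strategy 3: R₀ = 0.35×0 + 0.14×723 + 0.03×744 + 0.02×791 + 0.01×810 = 147.4600
Highest R₀: strategy 1 with 364.4100.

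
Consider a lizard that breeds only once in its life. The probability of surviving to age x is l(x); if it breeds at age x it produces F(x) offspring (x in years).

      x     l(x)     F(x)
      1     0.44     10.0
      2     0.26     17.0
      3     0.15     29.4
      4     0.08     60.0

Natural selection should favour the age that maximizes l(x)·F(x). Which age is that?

Expected offspring if breeding at age x = l(x) × F(x):
  age 1: 0.44 × 10.0 = 4.400
  age 2: 0.26 × 17.0 = 4.420
  age 3: 0.15 × 29.4 = 4.410
  age 4: 0.08 × 60.0 = 4.800
Maximum at age 4 (4.800).

4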